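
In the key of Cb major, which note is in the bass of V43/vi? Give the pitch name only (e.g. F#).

The applied chord V43/vi is rooted on Eb: Eb-G-Bb-Db.
The figure 43 means second inversion — the fifth is in the bass.

Bb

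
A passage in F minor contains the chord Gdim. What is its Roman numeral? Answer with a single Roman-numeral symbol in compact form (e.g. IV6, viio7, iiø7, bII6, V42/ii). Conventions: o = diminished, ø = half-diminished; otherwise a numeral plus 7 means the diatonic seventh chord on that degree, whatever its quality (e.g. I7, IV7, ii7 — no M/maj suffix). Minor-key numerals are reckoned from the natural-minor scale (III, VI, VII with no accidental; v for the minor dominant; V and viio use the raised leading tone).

Stacked in thirds the chord is G-Bb-Db: a diminished triad on G.
G is scale degree 2 in F minor, and a diminished triad on that degree is written iio.

iio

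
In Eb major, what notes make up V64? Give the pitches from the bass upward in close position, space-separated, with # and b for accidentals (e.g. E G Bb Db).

In Eb major, scale degree 5 is Bb, and the diatonic chord built there is a major triad.
Stacking thirds from Bb gives Bb-D-F.
With the 64 figure the chord is in second inversion; from the bass F upward in close position it reads F-Bb-D.

F Bb D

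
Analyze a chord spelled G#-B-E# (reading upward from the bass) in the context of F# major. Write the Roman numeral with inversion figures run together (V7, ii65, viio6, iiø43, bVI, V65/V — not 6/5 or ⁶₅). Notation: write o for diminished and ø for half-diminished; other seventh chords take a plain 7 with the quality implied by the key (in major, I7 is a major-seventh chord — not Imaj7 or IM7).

viio6

The pitches E#-G#-B form a diminished triad rooted on E#.
E# is scale degree 7 in F# major, and a diminished triad on that degree is written viio.
With G# in the bass the chord is in first inversion, so the figured bass is 6.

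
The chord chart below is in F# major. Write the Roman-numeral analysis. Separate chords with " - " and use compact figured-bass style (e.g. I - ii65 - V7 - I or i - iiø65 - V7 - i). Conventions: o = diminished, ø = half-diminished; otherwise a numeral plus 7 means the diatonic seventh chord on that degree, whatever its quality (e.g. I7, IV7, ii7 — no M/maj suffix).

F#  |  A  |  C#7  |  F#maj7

F#: root F# is the tonic; major triad there is I.
A: A with this quality isn't in the key; it's bIII, borrowed from the parallel minor.
C#7: dominant seventh chord on C# = scale degree 5 → V7.
F#maj7: major seventh chord on F# = scale degree 1 → I7.

I - bIII - V7 - I7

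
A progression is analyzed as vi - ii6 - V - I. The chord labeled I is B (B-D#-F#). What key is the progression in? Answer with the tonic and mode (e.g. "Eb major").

B major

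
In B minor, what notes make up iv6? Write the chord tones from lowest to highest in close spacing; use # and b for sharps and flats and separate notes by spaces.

In B minor, scale degree 4 is E, and the diatonic chord built there is a minor triad.
That chord is spelled E-G-B.
With the 6 figure the chord is in first inversion; from the bass G upward in close position it reads G-B-E.

G B E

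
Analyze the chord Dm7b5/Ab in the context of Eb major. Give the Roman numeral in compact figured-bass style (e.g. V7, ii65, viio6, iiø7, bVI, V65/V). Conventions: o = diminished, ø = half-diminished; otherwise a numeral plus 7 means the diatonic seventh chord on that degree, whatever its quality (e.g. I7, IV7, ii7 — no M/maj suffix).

The pitches D-F-Ab-C form a half-diminished seventh chord rooted on D.
D is scale degree 7 in Eb major, and a half-diminished seventh chord on that degree is written viiø7.
With Ab in the bass the chord is in second inversion, so the figured bass is 43.

viiø43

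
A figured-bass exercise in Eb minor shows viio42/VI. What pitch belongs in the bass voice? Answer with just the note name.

The applied chord viio42/VI is rooted on Bb: Bb-Db-Fb-Abb.
The figure 42 means third inversion — the seventh is in the bass.

Abb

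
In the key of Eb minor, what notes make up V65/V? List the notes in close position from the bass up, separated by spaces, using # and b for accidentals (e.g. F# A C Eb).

A C Eb F

The slash means an applied dominant: we want the dominant of V. In Eb minor, V is Bb major, and its dominant is built on F.
Building a dominant seventh chord on F gives F-A-C-Eb.
With the 65 figure the chord is in first inversion; from the bass A upward in close position it reads A-C-Eb-F.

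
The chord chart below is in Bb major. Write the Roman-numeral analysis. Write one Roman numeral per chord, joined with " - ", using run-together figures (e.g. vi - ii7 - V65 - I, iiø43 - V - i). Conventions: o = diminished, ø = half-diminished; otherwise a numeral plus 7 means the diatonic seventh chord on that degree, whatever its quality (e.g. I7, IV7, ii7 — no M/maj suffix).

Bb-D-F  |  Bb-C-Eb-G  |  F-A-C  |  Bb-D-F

Bb-D-F has root Bb, degree 1 in Bb major, so I.
Bb-C-Eb-G has root C, degree 2 in Bb major, so ii42.
F-A-C: major triad on F = scale degree 5 → V.
Bb-D-F: major triad on Bb = scale degree 1 → I.

I - ii42 - V - I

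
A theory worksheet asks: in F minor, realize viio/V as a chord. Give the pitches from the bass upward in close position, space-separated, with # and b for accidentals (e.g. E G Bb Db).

viio/V is a secondary leading-tone chord. The target V is C in F minor; the applied chord is rooted a semitone below, on B.
Building a diminished triad on B gives B-D-F.

B D F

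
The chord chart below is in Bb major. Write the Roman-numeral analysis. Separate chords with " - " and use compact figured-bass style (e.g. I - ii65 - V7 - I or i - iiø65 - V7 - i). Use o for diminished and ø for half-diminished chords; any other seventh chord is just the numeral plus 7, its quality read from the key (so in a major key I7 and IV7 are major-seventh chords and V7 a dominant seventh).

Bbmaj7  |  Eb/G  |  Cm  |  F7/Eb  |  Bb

I7 - IV6 - ii - V42 - I

Bbmaj7 has root Bb, degree 1 in Bb major, so I7.
Eb/G has root Eb, degree 4 in Bb major, so IV6.
Cm: root C is the supertonic; minor triad there is ii.
F7/Eb: root F is the dominant; dominant seventh chord there is V42.
Bb has root Bb, degree 1 in Bb major, so I.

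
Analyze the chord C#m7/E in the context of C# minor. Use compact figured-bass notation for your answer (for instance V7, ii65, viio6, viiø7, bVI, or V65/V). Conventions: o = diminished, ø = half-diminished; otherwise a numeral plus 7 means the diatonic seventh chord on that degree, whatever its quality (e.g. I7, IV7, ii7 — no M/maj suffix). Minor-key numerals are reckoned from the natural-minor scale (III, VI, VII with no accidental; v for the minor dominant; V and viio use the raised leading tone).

i65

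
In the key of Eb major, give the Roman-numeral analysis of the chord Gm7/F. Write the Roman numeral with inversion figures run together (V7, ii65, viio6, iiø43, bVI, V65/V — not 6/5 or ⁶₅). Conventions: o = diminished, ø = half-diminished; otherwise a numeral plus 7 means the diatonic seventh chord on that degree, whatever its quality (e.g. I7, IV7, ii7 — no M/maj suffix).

Stacked in thirds the chord is G-Bb-D-F: a minor seventh chord on G.
G is scale degree 3 in Eb major, and a minor seventh chord on that degree is written iii7.
With F in the bass the chord is in third inversion, so the figured bass is 42.

iii42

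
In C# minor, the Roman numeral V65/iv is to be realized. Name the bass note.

E#

The applied chord V65/iv is rooted on C#: C#-E#-G#-B.
The figure 65 means first inversion — the third is in the bass.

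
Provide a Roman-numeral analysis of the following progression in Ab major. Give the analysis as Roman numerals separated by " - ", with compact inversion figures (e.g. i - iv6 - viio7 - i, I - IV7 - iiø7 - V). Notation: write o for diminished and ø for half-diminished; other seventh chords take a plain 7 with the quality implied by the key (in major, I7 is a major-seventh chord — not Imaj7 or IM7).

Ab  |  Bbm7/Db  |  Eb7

Ab: major triad on Ab = scale degree 1 → I.
Bbm7/Db: root Bb is the supertonic; minor seventh chord there is ii65.
Eb7: root Eb is the dominant; dominant seventh chord there is V7.

I - ii65 - V7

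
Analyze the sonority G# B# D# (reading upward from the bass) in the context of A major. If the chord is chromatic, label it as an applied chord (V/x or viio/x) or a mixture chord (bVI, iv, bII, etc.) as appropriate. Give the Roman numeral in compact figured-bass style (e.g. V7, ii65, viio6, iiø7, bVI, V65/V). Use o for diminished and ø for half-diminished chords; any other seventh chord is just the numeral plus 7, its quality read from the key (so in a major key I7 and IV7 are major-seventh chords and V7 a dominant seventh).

V/iii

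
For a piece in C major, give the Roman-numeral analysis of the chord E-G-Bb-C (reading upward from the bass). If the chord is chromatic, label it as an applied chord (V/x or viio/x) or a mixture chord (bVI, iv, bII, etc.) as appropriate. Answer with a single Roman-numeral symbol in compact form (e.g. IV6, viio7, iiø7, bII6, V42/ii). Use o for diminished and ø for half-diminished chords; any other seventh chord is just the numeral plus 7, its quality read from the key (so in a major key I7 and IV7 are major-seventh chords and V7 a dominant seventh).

V65/IV

Stacked in thirds the chord is C-E-G-Bb: a dominant seventh chord on C.
C is not a diatonic chord root with this quality in C major, but it lies a perfect fifth above F (IV), so the chord functions as an applied dominant of IV.
With E in the bass the chord is in first inversion, so the figured bass is 65.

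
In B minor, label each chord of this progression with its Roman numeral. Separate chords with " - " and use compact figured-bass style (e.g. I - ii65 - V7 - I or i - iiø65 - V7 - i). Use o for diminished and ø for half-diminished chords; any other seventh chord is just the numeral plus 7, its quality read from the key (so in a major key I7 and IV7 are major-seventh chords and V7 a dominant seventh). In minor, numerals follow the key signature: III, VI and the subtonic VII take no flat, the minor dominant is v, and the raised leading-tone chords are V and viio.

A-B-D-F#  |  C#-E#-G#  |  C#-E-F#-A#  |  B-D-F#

i42 - V/V - V43 - i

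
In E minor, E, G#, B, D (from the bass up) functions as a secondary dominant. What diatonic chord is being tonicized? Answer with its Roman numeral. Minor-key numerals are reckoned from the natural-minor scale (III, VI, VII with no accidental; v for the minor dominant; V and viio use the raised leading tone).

The chord is a dominant seventh chord on E.
A dominant resolves down a perfect fifth: E → A. In E minor, A is scale degree 4, i.e. iv.

iv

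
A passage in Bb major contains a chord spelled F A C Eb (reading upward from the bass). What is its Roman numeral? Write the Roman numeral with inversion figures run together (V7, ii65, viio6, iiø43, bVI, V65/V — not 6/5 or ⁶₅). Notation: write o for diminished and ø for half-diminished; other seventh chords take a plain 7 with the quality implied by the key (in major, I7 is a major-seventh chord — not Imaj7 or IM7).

V7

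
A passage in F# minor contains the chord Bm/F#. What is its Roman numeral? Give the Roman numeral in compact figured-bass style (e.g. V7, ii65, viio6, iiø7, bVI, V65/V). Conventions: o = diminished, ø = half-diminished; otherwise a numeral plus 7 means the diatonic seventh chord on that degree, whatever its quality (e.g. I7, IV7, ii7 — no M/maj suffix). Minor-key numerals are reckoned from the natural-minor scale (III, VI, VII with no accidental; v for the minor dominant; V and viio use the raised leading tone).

The pitches B-D-F# form a minor triad rooted on B.
B is scale degree 4 in F# minor, and a minor triad on that degree is written iv.
With F# in the bass the chord is in second inversion, so the figured bass is 64.

iv64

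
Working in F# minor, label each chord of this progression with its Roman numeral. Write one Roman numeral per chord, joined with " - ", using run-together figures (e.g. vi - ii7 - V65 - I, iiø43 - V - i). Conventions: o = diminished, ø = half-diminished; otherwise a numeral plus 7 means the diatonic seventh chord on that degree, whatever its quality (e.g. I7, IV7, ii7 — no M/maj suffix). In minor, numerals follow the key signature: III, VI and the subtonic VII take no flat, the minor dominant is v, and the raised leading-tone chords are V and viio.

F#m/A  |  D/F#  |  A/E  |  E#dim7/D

i6 - VI6 - III64 - viio42

F#m/A: minor triad on F# = scale degree 1 → i6.
D/F# has root D, degree 6 in F# minor, so VI6.
A/E: root A is the mediant; major triad there is III64.
E#dim7/D: fully diminished seventh chord on E# = scale degree 7 → viio42.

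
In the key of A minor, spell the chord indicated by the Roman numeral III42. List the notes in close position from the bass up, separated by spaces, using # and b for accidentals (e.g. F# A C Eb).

B C E G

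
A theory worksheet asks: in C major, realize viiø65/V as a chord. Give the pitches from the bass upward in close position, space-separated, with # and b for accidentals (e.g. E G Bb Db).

A C E F#

The slash marks an applied leading-tone chord: viio of V. In C major, V is G, so the leading tone to it is F#, a half step below.
Building a half-diminished seventh chord on F# gives F#-A-C-E.
With the 65 figure the chord is in first inversion; from the bass A upward in close position it reads A-C-E-F#.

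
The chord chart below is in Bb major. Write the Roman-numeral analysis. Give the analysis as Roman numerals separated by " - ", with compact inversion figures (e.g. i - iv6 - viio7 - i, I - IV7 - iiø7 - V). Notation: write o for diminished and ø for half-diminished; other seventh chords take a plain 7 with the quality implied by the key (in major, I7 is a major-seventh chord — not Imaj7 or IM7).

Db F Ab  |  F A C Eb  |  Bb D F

bIII - V7 - I

Db-F-Ab: Db with this quality isn't in the key; it's bIII, borrowed from the parallel minor.
F-A-C-Eb has root F, degree 5 in Bb major, so V7.
Bb-D-F: root Bb is the tonic; major triad there is I.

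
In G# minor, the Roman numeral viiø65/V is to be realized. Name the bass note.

E#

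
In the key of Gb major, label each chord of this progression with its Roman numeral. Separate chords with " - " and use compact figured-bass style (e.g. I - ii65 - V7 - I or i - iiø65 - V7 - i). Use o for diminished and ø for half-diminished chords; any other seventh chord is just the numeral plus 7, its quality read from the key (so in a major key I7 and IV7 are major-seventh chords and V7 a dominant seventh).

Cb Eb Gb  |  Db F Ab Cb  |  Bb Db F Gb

IV - V7 - I65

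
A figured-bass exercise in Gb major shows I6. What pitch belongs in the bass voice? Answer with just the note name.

I in Gb major has root Gb; the chord is Gb-Bb-Db.
The figure 6 means first inversion — the third is in the bass.

Bb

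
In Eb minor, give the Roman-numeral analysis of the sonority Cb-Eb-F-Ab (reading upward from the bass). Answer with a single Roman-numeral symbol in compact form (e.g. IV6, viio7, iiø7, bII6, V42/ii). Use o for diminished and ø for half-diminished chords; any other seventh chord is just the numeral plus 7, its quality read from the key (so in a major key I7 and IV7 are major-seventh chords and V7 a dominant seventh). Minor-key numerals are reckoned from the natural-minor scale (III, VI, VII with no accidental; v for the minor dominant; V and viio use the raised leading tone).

The pitches F-Ab-Cb-Eb form a half-diminished seventh chord rooted on F.
In Eb minor, F is the supertonic; the diatonic half-diminished seventh chord there is iiø7.
With Cb in the bass the chord is in second inversion, so the figured bass is 43.

iiø43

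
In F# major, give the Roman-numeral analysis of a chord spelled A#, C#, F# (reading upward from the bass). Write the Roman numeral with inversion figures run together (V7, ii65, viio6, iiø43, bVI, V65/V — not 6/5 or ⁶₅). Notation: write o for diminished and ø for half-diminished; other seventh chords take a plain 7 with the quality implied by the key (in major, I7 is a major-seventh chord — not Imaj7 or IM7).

I6

The pitches F#-A#-C# form a major triad rooted on F#.
In F# major, F# is the tonic; the diatonic major triad there is I.
With A# in the bass the chord is in first inversion, so the figured bass is 6.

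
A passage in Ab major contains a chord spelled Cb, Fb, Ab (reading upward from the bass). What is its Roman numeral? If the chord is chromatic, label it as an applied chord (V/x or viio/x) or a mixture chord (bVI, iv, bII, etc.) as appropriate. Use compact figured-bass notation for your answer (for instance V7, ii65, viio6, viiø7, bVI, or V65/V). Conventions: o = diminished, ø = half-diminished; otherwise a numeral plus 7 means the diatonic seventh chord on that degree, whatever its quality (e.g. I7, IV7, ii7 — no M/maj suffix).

The pitches Fb-Ab-Cb form a major triad rooted on Fb.
Fb is the lowered sixth degree of Ab major (diatonic 6 would be F). This is a major triad on the lowered sixth degree, borrowed from the parallel minor.
With Cb in the bass the chord is in second inversion, so the figured bass is 64.

bVI64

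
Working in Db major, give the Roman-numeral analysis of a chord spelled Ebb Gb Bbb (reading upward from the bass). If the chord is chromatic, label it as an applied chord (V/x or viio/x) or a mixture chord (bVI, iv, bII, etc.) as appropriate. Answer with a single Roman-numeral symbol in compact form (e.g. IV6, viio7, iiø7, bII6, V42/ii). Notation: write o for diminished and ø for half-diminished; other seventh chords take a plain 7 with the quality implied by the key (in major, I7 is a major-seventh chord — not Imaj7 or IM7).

bII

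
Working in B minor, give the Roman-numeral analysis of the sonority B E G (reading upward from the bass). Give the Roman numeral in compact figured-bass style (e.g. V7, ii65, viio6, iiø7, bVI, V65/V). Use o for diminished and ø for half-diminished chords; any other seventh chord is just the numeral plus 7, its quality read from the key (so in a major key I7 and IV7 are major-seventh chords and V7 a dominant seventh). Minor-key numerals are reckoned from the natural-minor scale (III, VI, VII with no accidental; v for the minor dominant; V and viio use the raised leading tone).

iv64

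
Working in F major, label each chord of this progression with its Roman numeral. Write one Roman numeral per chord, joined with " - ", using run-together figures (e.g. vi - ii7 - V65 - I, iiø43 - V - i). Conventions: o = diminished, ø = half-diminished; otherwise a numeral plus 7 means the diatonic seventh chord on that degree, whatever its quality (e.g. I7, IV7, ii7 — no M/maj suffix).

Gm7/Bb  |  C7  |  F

ii65 - V7 - I

Gm7/Bb has root G, degree 2 in F major, so ii65.
C7: root C is the dominant; dominant seventh chord there is V7.
F has root F, degree 1 in F major, so I.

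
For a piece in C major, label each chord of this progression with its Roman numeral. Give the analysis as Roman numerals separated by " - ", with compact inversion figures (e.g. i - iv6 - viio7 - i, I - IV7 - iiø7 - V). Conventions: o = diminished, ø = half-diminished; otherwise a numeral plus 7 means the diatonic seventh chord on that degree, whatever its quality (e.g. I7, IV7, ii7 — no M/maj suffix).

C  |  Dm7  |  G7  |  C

I - ii7 - V7 - I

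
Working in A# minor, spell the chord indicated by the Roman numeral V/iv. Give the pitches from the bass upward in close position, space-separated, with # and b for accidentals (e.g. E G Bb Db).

A# C## E#

V/iv is a secondary dominant — the dominant triad of iv. iv in A# minor is D#, so the applied chord's root is A#, a perfect fifth above.
Building a major triad on A# gives A#-C##-E#.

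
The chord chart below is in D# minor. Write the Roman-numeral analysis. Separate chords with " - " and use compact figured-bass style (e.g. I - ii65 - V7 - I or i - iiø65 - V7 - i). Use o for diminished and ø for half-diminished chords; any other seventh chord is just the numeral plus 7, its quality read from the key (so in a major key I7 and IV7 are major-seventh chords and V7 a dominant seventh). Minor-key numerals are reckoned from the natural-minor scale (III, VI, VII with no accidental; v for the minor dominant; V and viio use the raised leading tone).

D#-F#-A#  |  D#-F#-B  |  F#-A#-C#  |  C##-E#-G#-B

i - VI6 - III - viio7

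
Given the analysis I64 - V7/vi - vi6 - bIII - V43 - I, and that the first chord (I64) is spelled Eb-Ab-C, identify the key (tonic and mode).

Ab major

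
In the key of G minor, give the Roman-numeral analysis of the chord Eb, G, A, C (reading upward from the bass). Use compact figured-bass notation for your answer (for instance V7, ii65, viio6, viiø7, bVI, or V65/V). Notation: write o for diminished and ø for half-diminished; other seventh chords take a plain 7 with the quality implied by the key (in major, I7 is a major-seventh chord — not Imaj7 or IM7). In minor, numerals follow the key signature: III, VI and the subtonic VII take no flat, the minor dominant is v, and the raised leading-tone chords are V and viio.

iiø43

Stacked in thirds the chord is A-C-Eb-G: a half-diminished seventh chord on A.
A is scale degree 2 in G minor, and a half-diminished seventh chord on that degree is written iiø7.
With Eb in the bass the chord is in second inversion, so the figured bass is 43.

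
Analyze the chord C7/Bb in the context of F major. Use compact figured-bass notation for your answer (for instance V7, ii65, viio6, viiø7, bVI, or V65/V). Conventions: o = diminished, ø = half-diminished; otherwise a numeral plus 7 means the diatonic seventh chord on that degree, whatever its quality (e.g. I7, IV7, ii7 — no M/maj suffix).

V42

Stacked in thirds the chord is C-E-G-Bb: a dominant seventh chord on C.
C is scale degree 5 in F major, and a dominant seventh chord on that degree is written V7.
With Bb in the bass the chord is in third inversion, so the figured bass is 42.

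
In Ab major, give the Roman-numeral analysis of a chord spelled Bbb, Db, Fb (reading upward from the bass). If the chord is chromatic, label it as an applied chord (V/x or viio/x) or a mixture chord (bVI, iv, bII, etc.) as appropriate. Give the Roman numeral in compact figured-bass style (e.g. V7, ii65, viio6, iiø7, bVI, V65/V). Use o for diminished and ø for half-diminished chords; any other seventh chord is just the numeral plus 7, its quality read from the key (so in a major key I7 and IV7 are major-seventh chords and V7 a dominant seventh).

bII

Stacked in thirds the chord is Bbb-Db-Fb: a major triad on Bbb.
Bbb is the lowered second degree of Ab major (diatonic 2 would be Bb). This is the Neapolitan chord — a major triad on the lowered second degree.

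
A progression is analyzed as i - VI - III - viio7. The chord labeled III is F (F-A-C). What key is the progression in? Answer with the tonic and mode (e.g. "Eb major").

D minor

III is given as F-A-C — a major triad with root F.
Counting down 2 scale steps from F places the tonic on D; a major triad on degree 3 is diatonic only in minor.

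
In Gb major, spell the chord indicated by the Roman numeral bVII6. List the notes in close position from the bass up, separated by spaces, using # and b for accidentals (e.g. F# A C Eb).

Ab Cb Fb

bVII6 is a major triad on the lowered seventh degree (the subtonic), borrowed from the parallel minor. In Gb major that root is Fb.
So the chord is Fb-Ab-Cb.
The figured bass 6 indicates first inversion, placing the third (Ab) in the bass: Ab-Cb-Fb.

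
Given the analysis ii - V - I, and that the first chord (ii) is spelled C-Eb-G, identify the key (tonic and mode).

Bb major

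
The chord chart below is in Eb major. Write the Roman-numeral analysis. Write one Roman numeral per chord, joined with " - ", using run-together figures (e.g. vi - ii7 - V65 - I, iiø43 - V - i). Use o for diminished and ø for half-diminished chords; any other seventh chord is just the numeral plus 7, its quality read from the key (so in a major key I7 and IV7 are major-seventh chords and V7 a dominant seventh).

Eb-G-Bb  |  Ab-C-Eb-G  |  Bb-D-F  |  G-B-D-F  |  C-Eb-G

I - IV7 - V - V7/vi - vi

Eb-G-Bb: major triad on Eb = scale degree 1 → I.
Ab-C-Eb-G has root Ab, degree 4 in Eb major, so IV7.
Bb-D-F: major triad on Bb = scale degree 5 → V.
G-B-D-F is the secondary dominant of vi (dominant seventh chord on G): V7/vi.
C-Eb-G: minor triad on C = scale degree 6 → vi.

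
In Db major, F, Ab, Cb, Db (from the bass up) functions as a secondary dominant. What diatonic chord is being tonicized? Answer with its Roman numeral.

The chord is a dominant seventh chord on Db.
A dominant resolves down a perfect fifth: Db → Gb. In Db major, Gb is scale degree 4, i.e. IV.

IV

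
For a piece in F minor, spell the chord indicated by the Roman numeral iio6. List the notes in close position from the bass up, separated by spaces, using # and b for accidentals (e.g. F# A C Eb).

Bb Db G

In F minor, scale degree 2 is G, and the diatonic chord built there is a diminished triad.
Stacking thirds from G gives G-Bb-Db.
The figured bass 6 indicates first inversion, placing the third (Bb) in the bass: Bb-Db-G.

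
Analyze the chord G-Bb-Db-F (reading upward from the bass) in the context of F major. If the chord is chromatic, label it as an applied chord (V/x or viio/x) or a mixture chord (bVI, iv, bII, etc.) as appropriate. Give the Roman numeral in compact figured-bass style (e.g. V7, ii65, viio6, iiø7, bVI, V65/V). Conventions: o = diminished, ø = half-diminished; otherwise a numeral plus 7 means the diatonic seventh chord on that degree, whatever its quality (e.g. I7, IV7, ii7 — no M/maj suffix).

The pitches G-Bb-Db-F form a half-diminished seventh chord rooted on G.
G is the second degree of F major. This is the half-diminished supertonic seventh, borrowed from the parallel minor.

iiø7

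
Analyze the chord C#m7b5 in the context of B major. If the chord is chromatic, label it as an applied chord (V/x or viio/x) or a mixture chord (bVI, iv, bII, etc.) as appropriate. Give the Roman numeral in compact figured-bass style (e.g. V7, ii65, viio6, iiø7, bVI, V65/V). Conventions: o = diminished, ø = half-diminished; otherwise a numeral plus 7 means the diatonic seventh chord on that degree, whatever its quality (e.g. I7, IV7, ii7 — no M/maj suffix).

The pitches C#-E-G-B form a half-diminished seventh chord rooted on C#.
C# is the second degree of B major. This is the half-diminished supertonic seventh, borrowed from the parallel minor.

iiø7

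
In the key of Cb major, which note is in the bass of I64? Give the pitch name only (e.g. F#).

I in Cb major has root Cb; the chord is Cb-Eb-Gb.
The figure 64 means second inversion — the fifth is in the bass.

Gb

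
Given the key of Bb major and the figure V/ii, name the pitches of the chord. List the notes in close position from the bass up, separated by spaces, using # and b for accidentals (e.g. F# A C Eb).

The slash means an applied dominant: we want the dominant of ii. In Bb major, ii is C minor, and its dominant is built on G.
Building a major triad on G gives G-B-D.

G B D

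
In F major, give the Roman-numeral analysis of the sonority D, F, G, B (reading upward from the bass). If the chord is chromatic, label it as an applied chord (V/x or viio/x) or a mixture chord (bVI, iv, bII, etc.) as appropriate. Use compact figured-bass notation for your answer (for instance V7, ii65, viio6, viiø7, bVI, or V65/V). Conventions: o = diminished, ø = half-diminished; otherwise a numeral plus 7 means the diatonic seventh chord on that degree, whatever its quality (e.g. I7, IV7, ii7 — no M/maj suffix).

V43/V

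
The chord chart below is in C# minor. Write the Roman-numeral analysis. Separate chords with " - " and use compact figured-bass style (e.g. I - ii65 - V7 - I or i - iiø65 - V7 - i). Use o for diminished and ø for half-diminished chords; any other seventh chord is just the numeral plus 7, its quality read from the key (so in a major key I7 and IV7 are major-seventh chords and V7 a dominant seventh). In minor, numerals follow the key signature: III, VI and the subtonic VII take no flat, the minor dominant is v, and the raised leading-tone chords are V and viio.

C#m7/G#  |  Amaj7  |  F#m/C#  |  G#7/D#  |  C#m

C#m7/G#: root C# is the tonic; minor seventh chord there is i43.
Amaj7 has root A, degree 6 in C# minor, so VI7.
F#m/C#: root F# is the subdominant; minor triad there is iv64.
G#7/D# has root G#, degree 5 in C# minor, so V43.
C#m: minor triad on C# = scale degree 1 → i.

i43 - VI7 - iv64 - V43 - i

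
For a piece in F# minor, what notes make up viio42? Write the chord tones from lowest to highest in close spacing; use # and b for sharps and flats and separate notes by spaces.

In F# minor, the leading-tone chord is built on the raised seventh degree, E#.
That chord is spelled E#-G#-B-D.
With the 42 figure the chord is in third inversion; from the bass D upward in close position it reads D-E#-G#-B.

D E# G# B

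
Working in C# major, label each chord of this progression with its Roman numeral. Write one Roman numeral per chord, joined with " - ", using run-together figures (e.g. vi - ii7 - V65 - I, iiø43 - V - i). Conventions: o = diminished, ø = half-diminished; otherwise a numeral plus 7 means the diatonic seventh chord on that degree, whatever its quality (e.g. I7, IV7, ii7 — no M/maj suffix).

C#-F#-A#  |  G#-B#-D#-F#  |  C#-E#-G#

IV64 - V7 - I

C#-F#-A#: major triad on F# = scale degree 4 → IV64.
G#-B#-D#-F#: dominant seventh chord on G# = scale degree 5 → V7.
C#-E#-G# has root C#, degree 1 in C# major, so I.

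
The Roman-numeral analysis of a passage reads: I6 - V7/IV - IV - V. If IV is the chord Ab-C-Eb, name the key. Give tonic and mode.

Eb major

The anchor chord is a major triad on Ab, labeled IV.
IV on Ab implies Ab is the subdominant; that puts the tonic at Eb, and the uppercase numeral fits major mode.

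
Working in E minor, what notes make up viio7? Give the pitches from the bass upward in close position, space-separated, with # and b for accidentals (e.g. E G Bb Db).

D# F# A C

In E minor, the leading-tone chord is built on the raised seventh degree, D#.
That chord is spelled D#-F#-A-C.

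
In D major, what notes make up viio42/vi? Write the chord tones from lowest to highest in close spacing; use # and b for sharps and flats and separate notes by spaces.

The slash marks an applied leading-tone chord: viio of vi. In D major, vi is B, so the leading tone to it is A#, a half step below.
Building a fully diminished seventh chord on A# gives A#-C#-E-G.
With the 42 figure the chord is in third inversion; from the bass G upward in close position it reads G-A#-C#-E.

G A# C# E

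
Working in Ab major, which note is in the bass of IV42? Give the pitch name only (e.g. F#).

C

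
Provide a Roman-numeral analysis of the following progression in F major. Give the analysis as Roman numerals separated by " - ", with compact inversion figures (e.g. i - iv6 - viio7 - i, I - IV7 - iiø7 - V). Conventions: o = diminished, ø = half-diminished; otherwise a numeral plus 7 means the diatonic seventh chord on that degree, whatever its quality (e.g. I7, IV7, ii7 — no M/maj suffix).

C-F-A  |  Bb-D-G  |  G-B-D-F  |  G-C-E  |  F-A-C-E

C-F-A has root F, degree 1 in F major, so I64.
Bb-D-G: root G is the supertonic; minor triad there is ii6.
G-B-D-F: chromatic; G is V of V, so V7/V.
G-C-E: major triad on C = scale degree 5 → V64.
F-A-C-E: major seventh chord on F = scale degree 1 → I7.

I64 - ii6 - V7/V - V64 - I7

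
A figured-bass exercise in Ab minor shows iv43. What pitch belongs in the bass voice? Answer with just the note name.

iv in Ab minor has root Db; the chord is Db-Fb-Ab-Cb.
The figure 43 means second inversion — the fifth is in the bass.

Ab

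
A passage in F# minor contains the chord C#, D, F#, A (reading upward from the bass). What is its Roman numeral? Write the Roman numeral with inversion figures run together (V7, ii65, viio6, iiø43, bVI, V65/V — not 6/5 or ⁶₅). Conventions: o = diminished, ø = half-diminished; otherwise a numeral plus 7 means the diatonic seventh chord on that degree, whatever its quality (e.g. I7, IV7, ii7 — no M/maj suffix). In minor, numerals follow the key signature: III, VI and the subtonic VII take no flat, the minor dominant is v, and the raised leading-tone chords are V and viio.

VI42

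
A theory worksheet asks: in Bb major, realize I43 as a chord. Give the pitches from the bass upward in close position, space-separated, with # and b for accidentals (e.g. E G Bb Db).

The numeral's case and figure indicate a major seventh chord. In Bb major its root, the first degree, is Bb.
Stacking thirds from Bb gives Bb-D-F-A.
The figured bass 43 indicates second inversion, placing the fifth (F) in the bass: F-A-Bb-D.

F A Bb D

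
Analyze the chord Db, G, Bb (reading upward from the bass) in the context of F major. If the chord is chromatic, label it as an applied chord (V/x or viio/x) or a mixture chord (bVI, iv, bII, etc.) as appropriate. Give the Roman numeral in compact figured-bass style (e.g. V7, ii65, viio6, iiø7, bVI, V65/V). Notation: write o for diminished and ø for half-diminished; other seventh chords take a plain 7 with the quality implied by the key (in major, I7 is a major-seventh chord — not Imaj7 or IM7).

The pitches G-Bb-Db form a diminished triad rooted on G.
G is the second degree of F major. This is the diminished supertonic triad, borrowed from the parallel minor.
With Db in the bass the chord is in second inversion, so the figured bass is 64.

iio64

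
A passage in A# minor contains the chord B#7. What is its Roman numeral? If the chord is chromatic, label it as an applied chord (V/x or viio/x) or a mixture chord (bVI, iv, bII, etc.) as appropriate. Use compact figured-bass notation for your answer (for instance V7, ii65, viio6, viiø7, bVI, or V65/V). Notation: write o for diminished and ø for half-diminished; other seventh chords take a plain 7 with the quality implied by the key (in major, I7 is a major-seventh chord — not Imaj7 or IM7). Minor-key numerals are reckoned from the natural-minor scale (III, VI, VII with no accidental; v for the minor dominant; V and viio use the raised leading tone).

V7/V

The pitches B#-D##-F##-A# form a dominant seventh chord rooted on B#.
B# is not a diatonic chord root with this quality in A# minor, but it lies a perfect fifth above E# (V), so the chord functions as an applied dominant of V.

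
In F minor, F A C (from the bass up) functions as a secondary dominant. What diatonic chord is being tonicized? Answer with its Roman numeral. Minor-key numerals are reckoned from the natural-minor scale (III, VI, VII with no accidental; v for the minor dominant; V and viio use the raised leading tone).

iv

The chord is a major triad on F.
A dominant resolves down a perfect fifth: F → Bb. In F minor, Bb is scale degree 4, i.e. iv.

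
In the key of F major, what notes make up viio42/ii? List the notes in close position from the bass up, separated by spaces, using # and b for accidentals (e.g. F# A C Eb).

Eb F# A C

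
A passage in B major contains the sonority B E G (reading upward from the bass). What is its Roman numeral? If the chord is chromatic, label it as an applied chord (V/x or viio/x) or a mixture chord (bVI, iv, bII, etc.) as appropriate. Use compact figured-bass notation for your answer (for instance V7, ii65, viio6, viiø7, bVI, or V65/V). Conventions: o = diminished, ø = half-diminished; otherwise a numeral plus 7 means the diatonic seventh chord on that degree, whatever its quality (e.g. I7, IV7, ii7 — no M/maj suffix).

Stacked in thirds the chord is E-G-B: a minor triad on E.
E is the fourth degree of B major. This is the minor subdominant, borrowed from the parallel minor.
With B in the bass the chord is in second inversion, so the figured bass is 64.

iv64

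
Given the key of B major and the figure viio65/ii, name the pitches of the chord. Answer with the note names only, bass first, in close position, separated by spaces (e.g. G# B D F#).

viio65/ii is a secondary leading-tone chord. The target ii is C# in B major; the applied chord is rooted a semitone below, on B#.
Building a fully diminished seventh chord on B# gives B#-D#-F#-A.
With the 65 figure the chord is in first inversion; from the bass D# upward in close position it reads D#-F#-A-B#.

D# F# A B#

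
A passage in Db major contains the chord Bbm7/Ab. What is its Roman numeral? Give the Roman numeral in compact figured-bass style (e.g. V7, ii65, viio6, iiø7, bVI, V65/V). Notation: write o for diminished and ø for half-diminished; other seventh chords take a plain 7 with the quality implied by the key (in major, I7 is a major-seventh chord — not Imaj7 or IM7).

vi42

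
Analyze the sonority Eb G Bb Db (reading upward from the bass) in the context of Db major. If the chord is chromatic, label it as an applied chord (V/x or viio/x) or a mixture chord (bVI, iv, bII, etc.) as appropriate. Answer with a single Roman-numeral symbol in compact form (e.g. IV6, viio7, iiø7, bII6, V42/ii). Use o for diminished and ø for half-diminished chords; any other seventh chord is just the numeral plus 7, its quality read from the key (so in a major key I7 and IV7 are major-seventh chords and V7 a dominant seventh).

V7/V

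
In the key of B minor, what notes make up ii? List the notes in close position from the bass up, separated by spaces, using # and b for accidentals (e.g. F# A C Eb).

C# E G#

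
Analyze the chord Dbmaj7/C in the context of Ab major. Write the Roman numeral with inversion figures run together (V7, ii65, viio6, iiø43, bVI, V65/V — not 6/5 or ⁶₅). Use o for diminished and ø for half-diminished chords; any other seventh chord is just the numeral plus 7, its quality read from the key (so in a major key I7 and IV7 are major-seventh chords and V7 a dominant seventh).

IV42

Stacked in thirds the chord is Db-F-Ab-C: a major seventh chord on Db.
Db is scale degree 4 in Ab major, and a major seventh chord on that degree is written IV7.
With C in the bass the chord is in third inversion, so the figured bass is 42.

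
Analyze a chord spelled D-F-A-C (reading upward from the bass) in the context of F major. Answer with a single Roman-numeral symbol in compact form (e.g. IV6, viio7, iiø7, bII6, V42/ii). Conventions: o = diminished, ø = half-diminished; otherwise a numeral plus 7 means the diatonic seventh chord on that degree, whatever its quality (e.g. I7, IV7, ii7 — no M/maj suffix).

vi7

The pitches D-F-A-C form a minor seventh chord rooted on D.
D is scale degree 6 in F major, and a minor seventh chord on that degree is written vi7.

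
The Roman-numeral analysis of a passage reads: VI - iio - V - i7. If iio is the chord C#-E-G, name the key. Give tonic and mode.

The chord C#dim is a diminished triad rooted on C#; its label is iio.
If C# is scale degree 2 and the mode makes that degree carry a diminished triad, the tonic is B and the mode is minor.

B minor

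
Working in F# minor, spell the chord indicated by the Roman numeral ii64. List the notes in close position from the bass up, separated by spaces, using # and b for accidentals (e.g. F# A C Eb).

D# G# B

ii64 is the minor supertonic, borrowed from the parallel major (the Dorian ii). In F# minor that root is G#.
So the chord is G#-B-D#, a minor triad.
The figured bass 64 indicates second inversion, placing the fifth (D#) in the bass: D#-G#-B.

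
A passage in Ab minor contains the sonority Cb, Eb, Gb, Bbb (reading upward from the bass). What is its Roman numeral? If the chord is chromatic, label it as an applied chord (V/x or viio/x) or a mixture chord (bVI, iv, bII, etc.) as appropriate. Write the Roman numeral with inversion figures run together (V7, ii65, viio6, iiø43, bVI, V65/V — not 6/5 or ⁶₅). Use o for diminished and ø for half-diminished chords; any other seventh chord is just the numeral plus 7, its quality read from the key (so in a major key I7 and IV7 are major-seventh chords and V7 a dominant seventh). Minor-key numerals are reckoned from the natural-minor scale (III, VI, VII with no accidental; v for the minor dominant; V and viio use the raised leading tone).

V7/VI

The pitches Cb-Eb-Gb-Bbb form a dominant seventh chord rooted on Cb.
Cb is not a diatonic chord root with this quality in Ab minor, but it lies a perfect fifth above Fb (VI), so the chord functions as an applied dominant of VI.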